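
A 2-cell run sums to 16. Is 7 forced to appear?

Yes

The only way to make 16 from 2 distinct digits is {7,9}, which contains 7.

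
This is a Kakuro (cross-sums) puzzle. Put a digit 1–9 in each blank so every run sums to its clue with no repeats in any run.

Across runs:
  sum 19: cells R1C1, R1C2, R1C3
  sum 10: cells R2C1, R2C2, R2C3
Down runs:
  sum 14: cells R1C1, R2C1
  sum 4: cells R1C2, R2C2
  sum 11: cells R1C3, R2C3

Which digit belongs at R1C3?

4 in 2 cells must be {1,3}.
The 19 across and the 4 down share only 3, so R1C2 = 3.
R2C2 = 4 − 3 = 1 completes the 4 down.
Given what's placed, R1C1 must be 9 to fit the 19 across and 14 down.
R1C3 = 19 − 12 = 7 completes the 19 across.
R2C1 = 14 − 9 = 5 completes the 14 down.
R2C3 = 10 − 6 = 4 completes the 10 across.

7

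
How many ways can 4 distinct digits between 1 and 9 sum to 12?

2

4 distinct digits from 1–9 sum between 10 and 30.
Enumerating: {1,2,3,6}, {1,2,4,5}.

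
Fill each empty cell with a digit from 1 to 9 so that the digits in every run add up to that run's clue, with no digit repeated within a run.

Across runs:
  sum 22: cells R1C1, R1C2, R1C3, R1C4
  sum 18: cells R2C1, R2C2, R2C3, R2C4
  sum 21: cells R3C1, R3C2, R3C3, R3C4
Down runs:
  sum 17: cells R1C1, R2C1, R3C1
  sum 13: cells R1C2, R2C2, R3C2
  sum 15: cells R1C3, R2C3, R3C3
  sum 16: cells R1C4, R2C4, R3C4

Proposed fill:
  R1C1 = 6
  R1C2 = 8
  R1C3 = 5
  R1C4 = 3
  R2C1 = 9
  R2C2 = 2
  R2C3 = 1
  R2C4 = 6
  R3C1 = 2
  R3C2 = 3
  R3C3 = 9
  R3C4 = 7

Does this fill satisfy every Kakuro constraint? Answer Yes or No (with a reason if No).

Across: 6+8+5+3=22; 9+2+1+6=18; 2+3+9+7=21. Down: 6+9+2=17; 8+2+3=13; 5+1+9=15; 3+6+7=16. No digit repeats within any run.

Yes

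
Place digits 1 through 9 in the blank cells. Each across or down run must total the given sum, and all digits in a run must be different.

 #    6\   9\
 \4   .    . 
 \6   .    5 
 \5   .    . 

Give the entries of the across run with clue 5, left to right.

2, 3

4 in 2 cells must be {1,3}; 6 in 3 cells must be {1,2,3}.
R2C1 = 6 − 5 = 1 completes the 6 across.
Given what's placed, R1C1 must be 3 to fit the 4 across and 6 down.
R1C2 = 4 − 3 = 1 completes the 4 across.
R3C1 = 6 − 4 = 2 completes the 6 down.
R3C2 = 5 − 2 = 3 completes the 5 across.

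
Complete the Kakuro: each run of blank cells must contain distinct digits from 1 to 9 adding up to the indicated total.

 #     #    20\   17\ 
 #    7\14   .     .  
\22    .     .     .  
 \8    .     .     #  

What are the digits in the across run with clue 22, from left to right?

5 9 8

17 in 2 cells must be {8,9}.
Nothing is forced directly, so branch on R1C3, whose candidates are 8 or 9. If R1C3 = 8: that forces R1C2 = 6, R2C3 = 9, R3C2 = 5, after which R2C2 would have to be in {5,6,7,8} for the 22 across but in {9} for the 20 down — contradiction. So R1C3 = 9.
R1C2 = 14 − 9 = 5 completes the 14 across.
R2C3 = 17 − 9 = 8 completes the 17 down.
R2C1 = 5: the only remaining digit allowed by both the 22 across and the 7 down.
R2C2 = 22 − 13 = 9 completes the 22 across.
R3C1 = 7 − 5 = 2 completes the 7 down.
R3C2 = 8 − 2 = 6 completes the 8 across.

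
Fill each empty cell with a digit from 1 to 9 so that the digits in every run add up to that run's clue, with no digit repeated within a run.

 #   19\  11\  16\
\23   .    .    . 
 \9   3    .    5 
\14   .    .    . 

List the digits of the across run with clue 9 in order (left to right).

3 1 5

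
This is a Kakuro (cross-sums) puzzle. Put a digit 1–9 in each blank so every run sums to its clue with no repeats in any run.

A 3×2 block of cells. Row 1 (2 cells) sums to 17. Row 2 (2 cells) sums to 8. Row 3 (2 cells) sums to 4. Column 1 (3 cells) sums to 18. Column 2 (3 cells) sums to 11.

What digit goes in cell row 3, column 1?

17 in 2 cells must be {8,9}; 4 in 2 cells must be {1,3}.
The 17 across and the 11 down share only 8, so (1,2) = 8.
Given what's placed, (3,2) must be 1 to fit the 4 across and 11 down.
(1,1) = 17 − 8 = 9 completes the 17 across.
(2,2) = 11 − 9 = 2 completes the 11 down.
(3,1) = 4 − 1 = 3 completes the 4 across.
(2,1) = 8 − 2 = 6 completes the 8 across.

3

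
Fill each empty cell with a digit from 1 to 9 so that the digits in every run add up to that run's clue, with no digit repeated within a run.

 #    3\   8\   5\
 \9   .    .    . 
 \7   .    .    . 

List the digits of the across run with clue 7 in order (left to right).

7 in 3 cells must be {1,2,4}; 3 in 2 cells must be {1,2}.
Nothing is forced directly, so branch on R2C2, whose candidates are 1 or 2. If R2C2 = 1: then R1C2 would have to be in {1,2,3,4,5,6} for the 9 across but in {7} for the 8 down — contradiction. So R2C2 = 2.
R1C2 = 8 − 2 = 6 completes the 8 down.
Given what's placed, R2C1 must be 1 to fit the 7 across and 3 down.
R2C3 = 7 − 3 = 4 completes the 7 across.
R1C1 = 3 − 1 = 2 completes the 3 down.
R1C3 = 9 − 8 = 1 completes the 9 across.

1 2 4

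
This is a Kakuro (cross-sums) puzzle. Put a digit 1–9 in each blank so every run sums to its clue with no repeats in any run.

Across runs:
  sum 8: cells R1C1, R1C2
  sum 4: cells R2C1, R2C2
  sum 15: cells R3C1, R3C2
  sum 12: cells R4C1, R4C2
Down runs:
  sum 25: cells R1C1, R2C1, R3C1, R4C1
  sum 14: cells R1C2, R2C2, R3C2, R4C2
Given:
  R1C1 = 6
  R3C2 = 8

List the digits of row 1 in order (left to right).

4 in 2 cells must be {1,3}.
R1C2 = 8 − 6 = 2 completes the 8 across.
R2C1 = 3: the only remaining digit allowed by both the 4 across and the 25 down.
R2C2 = 4 − 3 = 1 completes the 4 across.
R3C1 = 15 − 8 = 7 completes the 15 across.
R4C1 = 25 − 16 = 9 completes the 25 down.
R4C2 = 12 − 9 = 3 completes the 12 across.

6, 2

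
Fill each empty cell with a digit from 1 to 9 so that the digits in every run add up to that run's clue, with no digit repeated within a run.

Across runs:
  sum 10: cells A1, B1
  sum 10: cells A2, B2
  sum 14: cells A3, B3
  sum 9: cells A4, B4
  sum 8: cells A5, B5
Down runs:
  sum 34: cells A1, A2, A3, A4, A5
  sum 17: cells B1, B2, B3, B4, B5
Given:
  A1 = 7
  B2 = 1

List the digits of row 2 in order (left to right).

34 in 5 cells must be {4,6,7,8,9}.
B1 = 10 − 7 = 3 completes the 10 across.
A2 = 10 − 1 = 9 completes the 10 across.

9, 1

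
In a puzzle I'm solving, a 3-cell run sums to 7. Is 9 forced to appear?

The only way to make 7 from 3 distinct digits is {1,2,4}, which does not contain 9.

No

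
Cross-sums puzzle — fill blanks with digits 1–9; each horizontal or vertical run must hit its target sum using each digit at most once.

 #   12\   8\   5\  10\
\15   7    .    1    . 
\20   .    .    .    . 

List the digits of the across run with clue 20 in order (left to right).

R2C1 = 12 − 7 = 5 completes the 12 down.
R2C3 = 5 − 1 = 4 completes the 5 down.
No cell is forced outright now. R2C2 can only be 2 or 3 (the digits allowed by both its 20 across and its 8 down). If R2C2 = 2: then R1C2 would have to be in {2,3,4,5} for the 15 across but in {6} for the 8 down — contradiction. So R2C2 = 3.
R1C2 = 8 − 3 = 5 completes the 8 down.
R1C4 = 15 − 13 = 2 completes the 15 across.
R2C4 = 20 − 12 = 8 completes the 20 across.

5 3 4 8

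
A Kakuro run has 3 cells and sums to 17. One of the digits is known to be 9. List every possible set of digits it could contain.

{1,7,9}; {2,6,9}; {3,5,9}

3 distinct digits from 1–9 sum between 6 and 24.
Keeping only sets containing 9.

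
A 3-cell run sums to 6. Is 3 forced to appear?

Yes

The only way to make 6 from 3 distinct digits is {1,2,3}, which contains 3.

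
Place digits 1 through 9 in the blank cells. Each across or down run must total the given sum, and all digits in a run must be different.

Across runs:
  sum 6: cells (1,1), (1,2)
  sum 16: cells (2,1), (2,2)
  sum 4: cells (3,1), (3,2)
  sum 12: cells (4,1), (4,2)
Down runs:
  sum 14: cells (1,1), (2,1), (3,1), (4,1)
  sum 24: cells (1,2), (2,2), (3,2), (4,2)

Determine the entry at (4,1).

4

16 in 2 cells must be {7,9}; 4 in 2 cells must be {1,3}.
Only 7 fits (2,1) under both its across sum 16 and down sum 14.
(2,2) = 16 − 7 = 9 completes the 16 across.
Given what's placed, (3,1) must be 1 to fit the 4 across and 14 down.
(3,2) = 4 − 1 = 3 completes the 4 across.
(4,1) = 4: the only remaining digit allowed by both the 12 across and the 14 down.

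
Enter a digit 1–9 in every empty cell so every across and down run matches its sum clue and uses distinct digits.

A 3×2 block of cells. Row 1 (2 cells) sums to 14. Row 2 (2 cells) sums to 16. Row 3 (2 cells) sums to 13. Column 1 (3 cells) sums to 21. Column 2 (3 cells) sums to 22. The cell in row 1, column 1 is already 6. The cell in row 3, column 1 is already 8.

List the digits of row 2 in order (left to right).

16 in 2 cells must be {7,9}.
(1,2) = 14 − 6 = 8 completes the 14 across.
(2,1) = 21 − 14 = 7 completes the 21 down.
(2,2) = 16 − 7 = 9 completes the 16 across.
(3,2) = 13 − 8 = 5 completes the 13 across.

7, 9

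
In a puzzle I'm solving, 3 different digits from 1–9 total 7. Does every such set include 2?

The only way to make 7 from 3 distinct digits is {1,2,4}, which contains 2.

Yes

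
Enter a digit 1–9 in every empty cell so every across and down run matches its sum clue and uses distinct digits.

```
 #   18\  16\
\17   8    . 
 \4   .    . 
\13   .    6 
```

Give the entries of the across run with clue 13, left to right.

7 6

17 in 2 cells must be {8,9}; 4 in 2 cells must be {1,3}.
R1C2 = 17 − 8 = 9 completes the 17 across.
R2C2 = 16 − 15 = 1 completes the 16 down.
R3C1 = 13 − 6 = 7 completes the 13 across.
R2C1 = 4 − 1 = 3 completes the 4 across.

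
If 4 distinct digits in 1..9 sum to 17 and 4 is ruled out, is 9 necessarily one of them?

Counterexample: {1,2,6,8} sums to 17 under that restriction without using 9.

No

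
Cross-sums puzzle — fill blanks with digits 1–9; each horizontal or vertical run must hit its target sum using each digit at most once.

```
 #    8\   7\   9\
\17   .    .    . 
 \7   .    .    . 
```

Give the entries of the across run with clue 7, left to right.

2 4 1

7 in 3 cells must be {1,2,4}.
Nothing is forced directly, so branch on R2C3, whose candidates are 1 or 2 or 4. If R2C3 = 2: that forces R1C3 = 7, R2C1 = 1, R2C2 = 4, after which R1C1 would have to be in {1,2,4,6,8,9} for the 17 across but in {7} for the 8 down — contradiction. If R2C3 = 4: that forces R1C3 = 5, R1C1 = 3, after which R1C2 would have to be in {9} for the 17 across but in {1,2,3,4,5,6} for the 7 down — contradiction. So R2C3 = 1.
R1C3 = 9 − 1 = 8 completes the 9 down.
Given what's placed, R2C1 must be 2 to fit the 7 across and 8 down.
R2C2 = 7 − 3 = 4 completes the 7 across.
R1C1 = 8 − 2 = 6 completes the 8 down.
R1C2 = 17 − 14 = 3 completes the 17 across.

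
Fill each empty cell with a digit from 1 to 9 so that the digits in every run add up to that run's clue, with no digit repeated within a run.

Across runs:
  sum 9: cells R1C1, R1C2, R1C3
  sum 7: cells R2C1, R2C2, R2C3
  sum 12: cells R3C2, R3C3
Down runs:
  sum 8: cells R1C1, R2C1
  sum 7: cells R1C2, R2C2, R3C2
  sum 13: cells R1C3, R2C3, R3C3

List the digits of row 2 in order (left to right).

2 1 4

7 in 3 cells must be {1,2,4}.
Only 4 fits R3C2 under both its across sum 12 and down sum 7.
R3C3 = 12 − 4 = 8 completes the 12 across.
Nothing is forced directly, so branch on R2C1, whose candidates are 1 or 2. If R2C1 = 1: then R1C1 would have to be in {1,2,3,4,5,6} for the 9 across but in {7} for the 8 down — contradiction. So R2C1 = 2.
R1C1 = 8 − 2 = 6 completes the 8 down.
R2C2 = 1: the only remaining digit allowed by both the 7 across and the 7 down.
R2C3 = 7 − 3 = 4 completes the 7 across.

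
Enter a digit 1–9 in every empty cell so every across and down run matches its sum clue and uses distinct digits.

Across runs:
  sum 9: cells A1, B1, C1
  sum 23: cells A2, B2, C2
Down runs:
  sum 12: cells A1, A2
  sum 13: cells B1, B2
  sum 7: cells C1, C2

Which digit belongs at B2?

23 in 3 cells must be {6,8,9}.
The 23 across and the 7 down share only 6, so C2 = 6.
C1 = 7 − 6 = 1 completes the 7 down.
Nothing is forced directly, so branch on A1, whose candidates are 3 or 5. If A1 = 5: then B1 would have to be in {3} for the 9 across but in {4,5,6,7,8,9} for the 13 down — contradiction. So A1 = 3.
B1 = 9 − 4 = 5 completes the 9 across.
A2 = 12 − 3 = 9 completes the 12 down.
B2 = 23 − 15 = 8 completes the 23 across.

8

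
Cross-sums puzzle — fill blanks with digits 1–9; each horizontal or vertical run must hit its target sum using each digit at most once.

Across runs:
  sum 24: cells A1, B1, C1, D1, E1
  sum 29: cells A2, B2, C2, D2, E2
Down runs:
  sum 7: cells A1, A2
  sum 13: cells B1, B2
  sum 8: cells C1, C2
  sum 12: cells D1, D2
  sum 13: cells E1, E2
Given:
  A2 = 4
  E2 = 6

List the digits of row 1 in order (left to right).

A1 = 7 − 4 = 3 completes the 7 down.
E1 = 13 − 6 = 7 completes the 13 down.
No cell is forced outright now. C1 can only be 1 or 2 or 5 (the digits allowed by both its 24 across and its 8 down). If C1 = 2: then C2 would have to be in {2,3,7,8,9} for the 29 across but in {6} for the 8 down — contradiction. If C1 = 5: that forces B1 = 8, after which D1 would have to be in {1} for the 24 across but in {3,4,5,7,8,9} for the 12 down — contradiction. So C1 = 1.
C2 = 8 − 1 = 7 completes the 8 down.
B2 = 9: the only remaining digit allowed by both the 29 across and the 13 down.
D2 = 29 − 26 = 3 completes the 29 across.
B1 = 13 − 9 = 4 completes the 13 down.
D1 = 24 − 15 = 9 completes the 24 across.

3 4 1 9 7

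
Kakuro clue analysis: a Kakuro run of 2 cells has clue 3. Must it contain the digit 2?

The only way to make 3 from 2 distinct digits is {1,2}, which contains 2.

Yes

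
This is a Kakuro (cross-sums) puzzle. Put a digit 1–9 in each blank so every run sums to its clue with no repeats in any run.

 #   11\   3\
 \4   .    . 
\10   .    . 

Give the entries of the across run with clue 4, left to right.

3 1

4 in 2 cells must be {1,3}; 3 in 2 cells must be {1,2}.
The 4 across and the 11 down share only 3, so R1C1 = 3.
R1C2 = 4 − 3 = 1 completes the 4 across.
R2C1 = 11 − 3 = 8 completes the 11 down.
R2C2 = 10 − 8 = 2 completes the 10 across.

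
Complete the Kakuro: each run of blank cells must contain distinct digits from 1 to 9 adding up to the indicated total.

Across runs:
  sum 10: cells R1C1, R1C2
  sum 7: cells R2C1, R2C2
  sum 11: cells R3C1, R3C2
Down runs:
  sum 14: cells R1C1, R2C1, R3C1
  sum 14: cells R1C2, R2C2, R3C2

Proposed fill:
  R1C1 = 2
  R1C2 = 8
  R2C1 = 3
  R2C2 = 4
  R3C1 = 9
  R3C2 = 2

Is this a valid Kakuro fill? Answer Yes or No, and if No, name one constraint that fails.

Across: 2+8=10; 3+4=7; 9+2=11. Down: 2+3+9=14; 8+4+2=14. No digit repeats within any run.

Yes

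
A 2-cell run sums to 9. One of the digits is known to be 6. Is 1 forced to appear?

The only way to make 9 from 2 distinct digits under that restriction is {3,6}, which does not contain 1.

No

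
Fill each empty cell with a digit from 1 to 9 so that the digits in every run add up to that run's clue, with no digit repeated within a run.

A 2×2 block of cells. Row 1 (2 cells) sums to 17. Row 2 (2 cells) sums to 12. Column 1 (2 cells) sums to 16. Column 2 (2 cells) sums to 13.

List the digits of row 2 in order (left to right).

17 in 2 cells must be {8,9}; 16 in 2 cells must be {7,9}.
The 17 across and the 16 down share only 9, so (1,1) = 9.
(1,2) = 17 − 9 = 8 completes the 17 across.
(2,1) = 16 − 9 = 7 completes the 16 down.
(2,2) = 12 − 7 = 5 completes the 12 across.

7 5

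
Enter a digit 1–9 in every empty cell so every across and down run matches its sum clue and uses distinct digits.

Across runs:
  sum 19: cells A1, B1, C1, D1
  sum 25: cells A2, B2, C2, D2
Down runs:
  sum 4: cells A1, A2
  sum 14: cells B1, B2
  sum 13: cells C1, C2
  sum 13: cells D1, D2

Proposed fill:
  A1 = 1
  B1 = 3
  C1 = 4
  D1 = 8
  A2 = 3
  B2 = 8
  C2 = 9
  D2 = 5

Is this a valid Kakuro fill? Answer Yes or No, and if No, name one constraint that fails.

No — the across run A1–D1 sums to 16, not 19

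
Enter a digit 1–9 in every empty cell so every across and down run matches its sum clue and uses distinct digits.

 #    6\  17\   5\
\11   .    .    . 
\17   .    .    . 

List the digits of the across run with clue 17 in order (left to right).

17 in 2 cells must be {8,9}.
The 11 across and the 17 down share only 8, so R1C2 = 8.
R2C2 = 17 − 8 = 9 completes the 17 down.
Nothing is forced directly, so branch on R1C1, whose candidates are 1 or 2. If R1C1 = 2: that forces R1C3 = 1, after which R2C1 would have to be in {1,2,3,5,6,7} for the 17 across but in {4} for the 6 down — contradiction. So R1C1 = 1.
R1C3 = 11 − 9 = 2 completes the 11 across.
R2C1 = 6 − 1 = 5 completes the 6 down.
R2C3 = 17 − 14 = 3 completes the 17 across.

5 9 3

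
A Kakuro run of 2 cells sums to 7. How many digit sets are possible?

3

2 distinct digits from 1–9 sum between 3 and 17.
Enumerating: {1,6}, {2,5}, {3,4}.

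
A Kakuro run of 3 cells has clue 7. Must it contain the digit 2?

The only way to make 7 from 3 distinct digits is {1,2,4}, which contains 2.

Yes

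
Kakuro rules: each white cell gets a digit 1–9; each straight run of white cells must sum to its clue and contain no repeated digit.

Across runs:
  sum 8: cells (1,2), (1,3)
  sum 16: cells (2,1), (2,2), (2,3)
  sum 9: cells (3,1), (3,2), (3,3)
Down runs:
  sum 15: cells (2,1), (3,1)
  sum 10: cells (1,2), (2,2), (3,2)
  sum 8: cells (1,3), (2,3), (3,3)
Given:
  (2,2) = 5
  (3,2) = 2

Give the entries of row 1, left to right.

3 5

(1,2) = 10 − 7 = 3 completes the 10 down.
(1,3) = 8 − 3 = 5 completes the 8 across.
(2,3) = 2: the only remaining digit allowed by both the 16 across and the 8 down.
Given what's placed, (3,1) must be 6 to fit the 9 across and 15 down.
(3,3) = 9 − 8 = 1 completes the 9 across.
(2,1) = 16 − 7 = 9 completes the 16 across.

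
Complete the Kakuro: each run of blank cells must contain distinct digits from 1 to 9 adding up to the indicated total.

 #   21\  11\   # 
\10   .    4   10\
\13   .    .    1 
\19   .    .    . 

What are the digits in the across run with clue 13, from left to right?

R1C1 = 10 − 4 = 6 completes the 10 across.
R2C2 = 5: the only remaining digit allowed by both the 13 across and the 11 down.
R3C2 = 11 − 9 = 2 completes the 11 down.
R3C3 = 10 − 1 = 9 completes the 10 down.
R2C1 = 13 − 6 = 7 completes the 13 across.
R3C1 = 19 − 11 = 8 completes the 19 across.

7 5 1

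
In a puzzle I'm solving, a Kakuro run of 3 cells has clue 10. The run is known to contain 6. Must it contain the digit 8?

No

The only way to make 10 from 3 distinct digits under that restriction is {1,3,6}, which does not contain 8.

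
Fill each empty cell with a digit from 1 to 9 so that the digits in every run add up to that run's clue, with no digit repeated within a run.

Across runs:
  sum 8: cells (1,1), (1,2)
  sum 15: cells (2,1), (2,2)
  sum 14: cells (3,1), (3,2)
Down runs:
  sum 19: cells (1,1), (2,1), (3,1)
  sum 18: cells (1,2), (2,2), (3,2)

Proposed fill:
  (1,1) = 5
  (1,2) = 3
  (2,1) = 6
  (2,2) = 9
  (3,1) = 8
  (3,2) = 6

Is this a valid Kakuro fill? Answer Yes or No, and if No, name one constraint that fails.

Across: 5+3=8; 6+9=15; 8+6=14. Down: 5+6+8=19; 3+9+6=18. No digit repeats within any run.

Yes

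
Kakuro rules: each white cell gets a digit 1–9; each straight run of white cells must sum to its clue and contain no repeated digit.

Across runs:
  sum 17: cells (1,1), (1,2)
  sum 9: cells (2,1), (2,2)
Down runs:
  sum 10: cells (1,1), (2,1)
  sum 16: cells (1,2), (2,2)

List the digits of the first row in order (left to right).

17 in 2 cells must be {8,9}; 16 in 2 cells must be {7,9}.
The 17 across and the 16 down share only 9, so (1,2) = 9.
(2,2) = 16 − 9 = 7 completes the 16 down.
(1,1) = 17 − 9 = 8 completes the 17 across.
(2,1) = 9 − 7 = 2 completes the 9 across.

8, 9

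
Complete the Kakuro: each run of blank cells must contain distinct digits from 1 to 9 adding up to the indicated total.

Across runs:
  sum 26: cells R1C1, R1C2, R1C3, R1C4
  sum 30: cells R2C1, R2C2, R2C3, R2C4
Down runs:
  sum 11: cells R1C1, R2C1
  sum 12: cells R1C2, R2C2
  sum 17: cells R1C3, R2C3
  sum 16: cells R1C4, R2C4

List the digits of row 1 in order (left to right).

5, 4, 8, 9

30 in 4 cells must be {6,7,8,9}; 17 in 2 cells must be {8,9}; 16 in 2 cells must be {7,9}.
Nothing is forced directly, so branch on R1C3, whose candidates are 8 or 9. If R1C3 = 9: that forces R1C4 = 7, R2C3 = 8, R2C4 = 9, R2C2 = 7, after which R1C2 would have to be in {2,4,6,8} for the 26 across but in {5} for the 12 down — contradiction. So R1C3 = 8.
R2C3 = 17 − 8 = 9 completes the 17 down.
Given what's placed, R2C4 must be 7 to fit the 30 across and 16 down.
R1C4 = 16 − 7 = 9 completes the 16 down.
R2C2 = 8: the only remaining digit allowed by both the 30 across and the 12 down.
R1C2 = 12 − 8 = 4 completes the 12 down.
R2C1 = 30 − 24 = 6 completes the 30 across.
R1C1 = 26 − 21 = 5 completes the 26 across.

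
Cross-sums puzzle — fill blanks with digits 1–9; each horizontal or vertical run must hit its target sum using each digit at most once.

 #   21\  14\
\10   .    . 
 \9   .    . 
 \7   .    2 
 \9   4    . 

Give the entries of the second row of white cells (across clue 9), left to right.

R3C1 = 7 − 2 = 5 completes the 7 across.
R4C2 = 9 − 4 = 5 completes the 9 across.
Given what's placed, R2C1 must be 3 to fit the 9 across and 21 down.
R2C2 = 9 − 3 = 6 completes the 9 across.
R1C1 = 21 − 12 = 9 completes the 21 down.
R1C2 = 10 − 9 = 1 completes the 10 across.

3 6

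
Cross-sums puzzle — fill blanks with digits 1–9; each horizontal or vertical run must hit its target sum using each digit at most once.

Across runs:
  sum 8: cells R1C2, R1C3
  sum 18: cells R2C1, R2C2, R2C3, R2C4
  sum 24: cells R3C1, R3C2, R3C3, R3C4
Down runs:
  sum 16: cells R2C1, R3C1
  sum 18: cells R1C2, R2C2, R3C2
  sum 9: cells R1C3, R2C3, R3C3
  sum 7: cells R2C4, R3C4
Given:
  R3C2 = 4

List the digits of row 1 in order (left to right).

16 in 2 cells must be {7,9}.
Nothing is forced directly, so branch on R2C1, whose candidates are 7 or 9. If R2C1 = 9: that forces R3C1 = 7, R3C3 = 5, after which R3C4 would have to be in {8} for the 24 across but in {1,2,3,4,5,6} for the 7 down — contradiction. So R2C1 = 7.
R3C1 = 16 − 7 = 9 completes the 16 down.
Nothing is forced directly, so branch on R1C2, whose candidates are 5 or 6. If R1C2 = 5: that forces R1C3 = 3, after which R2C2 would have to be in {1,2,3,4,5,6,8} for the 18 across but in {9} for the 18 down — contradiction. So R1C2 = 6.
R1C3 = 8 − 6 = 2 completes the 8 across.

6 2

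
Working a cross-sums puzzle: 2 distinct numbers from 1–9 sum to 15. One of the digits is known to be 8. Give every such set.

{7,8}

2 distinct digits from 1–9 sum between 3 and 17.
Keeping only sets containing 8.
Only one set works: {7,8}.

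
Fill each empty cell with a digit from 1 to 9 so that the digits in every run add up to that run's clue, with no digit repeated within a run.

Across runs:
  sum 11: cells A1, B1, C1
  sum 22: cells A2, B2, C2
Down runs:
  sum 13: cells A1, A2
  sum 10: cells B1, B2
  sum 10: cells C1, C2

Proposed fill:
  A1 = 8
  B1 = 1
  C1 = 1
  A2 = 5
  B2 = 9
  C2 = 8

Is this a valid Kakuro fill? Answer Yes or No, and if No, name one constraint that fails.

No — the across run A1–C1 sums to 10, not 11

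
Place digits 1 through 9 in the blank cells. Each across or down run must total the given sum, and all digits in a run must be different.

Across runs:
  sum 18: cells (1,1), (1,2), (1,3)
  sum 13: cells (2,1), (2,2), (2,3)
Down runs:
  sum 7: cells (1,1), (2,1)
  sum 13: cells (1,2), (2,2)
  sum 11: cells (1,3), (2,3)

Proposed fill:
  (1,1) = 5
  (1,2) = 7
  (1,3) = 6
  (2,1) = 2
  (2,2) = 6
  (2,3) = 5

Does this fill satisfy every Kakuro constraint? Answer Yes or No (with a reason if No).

Across: 5+7+6=18; 2+6+5=13. Down: 5+2=7; 7+6=13; 6+5=11. No digit repeats within any run.

Yes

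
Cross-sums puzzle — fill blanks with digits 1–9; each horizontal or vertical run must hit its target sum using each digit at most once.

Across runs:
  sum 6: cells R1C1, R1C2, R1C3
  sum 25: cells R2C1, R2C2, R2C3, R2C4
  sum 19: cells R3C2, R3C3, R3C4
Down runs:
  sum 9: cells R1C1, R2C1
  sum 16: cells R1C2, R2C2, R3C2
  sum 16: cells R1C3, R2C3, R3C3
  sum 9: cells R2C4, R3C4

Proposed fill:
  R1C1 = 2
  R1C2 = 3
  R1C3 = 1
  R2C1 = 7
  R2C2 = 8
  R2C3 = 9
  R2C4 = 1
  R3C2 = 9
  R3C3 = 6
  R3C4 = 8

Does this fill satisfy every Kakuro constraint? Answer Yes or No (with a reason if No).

No — the across run R3C2–R3C4 sums to 23, not 19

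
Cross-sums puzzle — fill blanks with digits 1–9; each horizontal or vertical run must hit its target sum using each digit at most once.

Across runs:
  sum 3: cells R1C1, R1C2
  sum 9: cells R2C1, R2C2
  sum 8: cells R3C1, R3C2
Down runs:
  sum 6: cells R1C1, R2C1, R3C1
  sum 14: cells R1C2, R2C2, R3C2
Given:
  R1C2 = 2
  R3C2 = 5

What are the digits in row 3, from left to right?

3 5

3 in 2 cells must be {1,2}; 6 in 3 cells must be {1,2,3}.
R1C1 = 3 − 2 = 1 completes the 3 across.
R2C2 = 14 − 7 = 7 completes the 14 down.
R3C1 = 8 − 5 = 3 completes the 8 across.
R2C1 = 9 − 7 = 2 completes the 9 across.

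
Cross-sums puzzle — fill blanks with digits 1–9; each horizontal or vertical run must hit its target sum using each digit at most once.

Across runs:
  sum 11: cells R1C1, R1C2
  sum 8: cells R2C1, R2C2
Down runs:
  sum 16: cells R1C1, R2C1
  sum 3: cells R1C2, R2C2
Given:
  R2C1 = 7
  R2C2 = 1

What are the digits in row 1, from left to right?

16 in 2 cells must be {7,9}; 3 in 2 cells must be {1,2}.
R1C1 = 16 − 7 = 9 completes the 16 down.
R1C2 = 11 − 9 = 2 completes the 11 across.

9, 2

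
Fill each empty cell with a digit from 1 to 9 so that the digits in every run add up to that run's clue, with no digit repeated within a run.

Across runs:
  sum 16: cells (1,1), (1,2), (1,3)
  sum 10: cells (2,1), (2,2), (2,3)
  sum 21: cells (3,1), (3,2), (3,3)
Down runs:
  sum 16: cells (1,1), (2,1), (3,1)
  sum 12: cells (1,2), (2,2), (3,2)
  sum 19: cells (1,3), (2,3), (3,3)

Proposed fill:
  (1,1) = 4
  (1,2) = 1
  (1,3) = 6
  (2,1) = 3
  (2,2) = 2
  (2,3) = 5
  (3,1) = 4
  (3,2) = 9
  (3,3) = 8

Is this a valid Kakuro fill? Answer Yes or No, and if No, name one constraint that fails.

No — the across run (1,1)–(1,3) sums to 11, not 16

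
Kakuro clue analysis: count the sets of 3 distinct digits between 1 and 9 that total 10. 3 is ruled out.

3 distinct digits from 1–9 sum between 6 and 24.
Dropping sets that contain 3.
Enumerating: {1,2,7}, {1,4,5}.

2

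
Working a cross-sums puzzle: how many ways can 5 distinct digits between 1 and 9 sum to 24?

11

5 distinct digits from 1–9 sum between 15 and 35.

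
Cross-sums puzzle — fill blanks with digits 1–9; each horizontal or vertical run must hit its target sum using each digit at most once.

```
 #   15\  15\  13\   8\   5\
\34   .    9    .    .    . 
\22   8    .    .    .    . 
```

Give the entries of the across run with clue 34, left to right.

7, 9, 8, 6, 4

34 in 5 cells must be {4,6,7,8,9}.
R1C1 = 15 − 8 = 7 completes the 15 down.
R1C4 = 6: the only remaining digit allowed by both the 34 across and the 8 down.
Given what's placed, R1C5 must be 4 to fit the 34 across and 5 down.
R2C2 = 15 − 9 = 6 completes the 15 down.
R2C4 = 8 − 6 = 2 completes the 8 down.
R2C5 = 5 − 4 = 1 completes the 5 down.
R1C3 = 34 − 26 = 8 completes the 34 across.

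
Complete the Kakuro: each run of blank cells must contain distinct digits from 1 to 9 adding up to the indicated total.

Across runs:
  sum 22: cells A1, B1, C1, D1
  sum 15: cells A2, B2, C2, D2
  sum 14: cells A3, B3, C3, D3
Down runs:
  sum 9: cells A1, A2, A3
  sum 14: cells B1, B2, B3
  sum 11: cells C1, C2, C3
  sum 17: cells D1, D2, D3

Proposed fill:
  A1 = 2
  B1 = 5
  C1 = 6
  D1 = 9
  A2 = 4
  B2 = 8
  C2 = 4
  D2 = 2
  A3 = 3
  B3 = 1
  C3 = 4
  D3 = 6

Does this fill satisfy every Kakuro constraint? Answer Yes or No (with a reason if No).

No — the across run A2–D2 sums to 18, not 15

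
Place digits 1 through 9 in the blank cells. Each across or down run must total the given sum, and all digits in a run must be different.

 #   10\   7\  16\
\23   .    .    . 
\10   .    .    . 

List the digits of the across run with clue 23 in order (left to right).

8 6 9

23 in 3 cells must be {6,8,9}; 16 in 2 cells must be {7,9}.
The 23 across and the 7 down share only 6, so R1C2 = 6.
Given what's placed, R1C3 must be 9 to fit the 23 across and 16 down.
R2C2 = 7 − 6 = 1 completes the 7 down.
R2C3 = 16 − 9 = 7 completes the 16 down.
R1C1 = 23 − 15 = 8 completes the 23 across.
R2C1 = 10 − 8 = 2 completes the 10 across.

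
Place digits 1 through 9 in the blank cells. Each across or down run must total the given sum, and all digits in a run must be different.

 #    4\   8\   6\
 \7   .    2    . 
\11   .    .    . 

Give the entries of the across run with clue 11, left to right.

3 6 2

7 in 3 cells must be {1,2,4}; 4 in 2 cells must be {1,3}.
Given what's placed, R1C1 must be 1 to fit the 7 across and 4 down.
R1C3 = 7 − 3 = 4 completes the 7 across.
R2C1 = 4 − 1 = 3 completes the 4 down.
R2C2 = 8 − 2 = 6 completes the 8 down.
R2C3 = 11 − 9 = 2 completes the 11 across.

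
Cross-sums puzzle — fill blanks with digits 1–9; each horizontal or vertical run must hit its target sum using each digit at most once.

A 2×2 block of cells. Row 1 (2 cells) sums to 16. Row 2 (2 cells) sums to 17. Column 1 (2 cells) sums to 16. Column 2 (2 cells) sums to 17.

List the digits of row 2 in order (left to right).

16 in 2 cells must be {7,9}; 17 in 2 cells must be {8,9}.
The 16 across and the 17 down share only 9, so (1,2) = 9.
The 17 across and the 16 down share only 9, so (2,1) = 9.
(2,2) = 17 − 9 = 8 completes the 17 across.
(1,1) = 16 − 9 = 7 completes the 16 across.

9 8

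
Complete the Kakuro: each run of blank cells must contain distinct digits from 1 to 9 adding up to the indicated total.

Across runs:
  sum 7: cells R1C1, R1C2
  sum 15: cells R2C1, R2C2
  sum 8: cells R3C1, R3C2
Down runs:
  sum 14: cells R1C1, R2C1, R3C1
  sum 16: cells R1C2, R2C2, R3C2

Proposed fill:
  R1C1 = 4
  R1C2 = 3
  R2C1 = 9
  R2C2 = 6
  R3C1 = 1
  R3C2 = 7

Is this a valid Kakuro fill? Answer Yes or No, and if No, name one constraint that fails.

Across: 4+3=7; 9+6=15; 1+7=8. Down: 4+9+1=14; 3+6+7=16. No digit repeats within any run.

Yes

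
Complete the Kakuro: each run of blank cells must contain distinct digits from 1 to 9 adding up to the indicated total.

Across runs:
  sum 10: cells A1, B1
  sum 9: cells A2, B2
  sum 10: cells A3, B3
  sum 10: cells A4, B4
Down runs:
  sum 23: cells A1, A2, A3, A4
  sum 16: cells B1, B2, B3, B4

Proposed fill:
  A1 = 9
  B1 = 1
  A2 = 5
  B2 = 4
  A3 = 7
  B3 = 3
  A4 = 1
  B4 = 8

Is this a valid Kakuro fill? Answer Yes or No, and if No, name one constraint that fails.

No — the down run A1–A4 sums to 22, not 23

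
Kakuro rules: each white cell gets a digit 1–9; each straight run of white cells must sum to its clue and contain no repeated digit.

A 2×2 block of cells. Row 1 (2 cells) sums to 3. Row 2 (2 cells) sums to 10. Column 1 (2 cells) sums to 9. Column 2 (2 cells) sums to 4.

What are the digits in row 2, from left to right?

7, 3

3 in 2 cells must be {1,2}; 4 in 2 cells must be {1,3}.
The 3 across and the 4 down share only 1, so (1,2) = 1.
(2,2) = 4 − 1 = 3 completes the 4 down.
(1,1) = 3 − 1 = 2 completes the 3 across.
(2,1) = 10 − 3 = 7 completes the 10 across.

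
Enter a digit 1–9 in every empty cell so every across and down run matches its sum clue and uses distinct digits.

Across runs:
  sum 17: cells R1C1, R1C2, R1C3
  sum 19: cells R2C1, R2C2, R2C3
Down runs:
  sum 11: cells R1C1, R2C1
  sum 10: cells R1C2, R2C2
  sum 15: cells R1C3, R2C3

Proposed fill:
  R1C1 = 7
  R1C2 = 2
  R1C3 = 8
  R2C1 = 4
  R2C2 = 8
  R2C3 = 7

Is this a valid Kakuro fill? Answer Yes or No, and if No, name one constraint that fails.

Across: 7+2+8=17; 4+8+7=19. Down: 7+4=11; 2+8=10; 8+7=15. No digit repeats within any run.

Yes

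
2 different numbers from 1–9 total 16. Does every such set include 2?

The only way to make 16 from 2 distinct digits is {7,9}, which does not contain 2.

No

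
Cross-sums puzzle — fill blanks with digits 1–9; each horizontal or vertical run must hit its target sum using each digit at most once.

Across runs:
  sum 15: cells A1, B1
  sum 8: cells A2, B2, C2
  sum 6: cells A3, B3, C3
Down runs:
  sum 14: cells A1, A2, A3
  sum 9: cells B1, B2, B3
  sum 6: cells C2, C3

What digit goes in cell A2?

2

6 in 3 cells must be {1,2,3}.
Only 6 fits B1 under both its across sum 15 and down sum 9.
A1 = 15 − 6 = 9 completes the 15 across.
Nothing is forced directly, so branch on B2, whose candidates are 1 or 2. If B2 = 2: that forces A2 = 1, C2 = 5, after which A3 would have to be in {1,2,3} for the 6 across but in {4} for the 14 down — contradiction. So B2 = 1.
B3 = 9 − 7 = 2 completes the 9 down.
C3 = 1: the only remaining digit allowed by both the 6 across and the 6 down.
C2 = 6 − 1 = 5 completes the 6 down.
A3 = 6 − 3 = 3 completes the 6 across.
A2 = 8 − 6 = 2 completes the 8 across.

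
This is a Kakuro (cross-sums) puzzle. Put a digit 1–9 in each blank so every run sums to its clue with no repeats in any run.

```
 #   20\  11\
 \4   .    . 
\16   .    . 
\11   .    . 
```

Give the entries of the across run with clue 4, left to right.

3 1

4 in 2 cells must be {1,3}; 16 in 2 cells must be {7,9}.
The 4 across and the 20 down share only 3, so R1C1 = 3.
R1C2 = 4 − 3 = 1 completes the 4 across.
Given what's placed, R2C1 must be 9 to fit the 16 across and 20 down.
R2C2 = 16 − 9 = 7 completes the 16 across.
R3C1 = 20 − 12 = 8 completes the 20 down.
R3C2 = 11 − 8 = 3 completes the 11 across.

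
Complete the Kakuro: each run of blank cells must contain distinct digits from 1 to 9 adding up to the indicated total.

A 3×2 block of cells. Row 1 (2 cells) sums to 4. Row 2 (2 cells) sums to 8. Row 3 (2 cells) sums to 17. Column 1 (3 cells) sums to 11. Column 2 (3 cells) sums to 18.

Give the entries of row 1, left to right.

1 3

4 in 2 cells must be {1,3}; 17 in 2 cells must be {8,9}.
The 17 across and the 11 down share only 8, so (3,1) = 8.
(3,2) = 17 − 8 = 9 completes the 17 across.
Given what's placed, (1,1) must be 1 to fit the 4 across and 11 down.
(1,2) = 4 − 1 = 3 completes the 4 across.
(2,1) = 11 − 9 = 2 completes the 11 down.
(2,2) = 8 − 2 = 6 completes the 8 across.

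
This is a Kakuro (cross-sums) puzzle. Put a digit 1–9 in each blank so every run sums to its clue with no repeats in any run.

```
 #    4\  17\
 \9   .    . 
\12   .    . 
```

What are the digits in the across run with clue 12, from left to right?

4 in 2 cells must be {1,3}; 17 in 2 cells must be {8,9}.
The 9 across and the 17 down share only 8, so R1C2 = 8.
The 12 across and the 4 down share only 3, so R2C1 = 3.
R2C2 = 12 − 3 = 9 completes the 12 across.
R1C1 = 9 − 8 = 1 completes the 9 across.

3 9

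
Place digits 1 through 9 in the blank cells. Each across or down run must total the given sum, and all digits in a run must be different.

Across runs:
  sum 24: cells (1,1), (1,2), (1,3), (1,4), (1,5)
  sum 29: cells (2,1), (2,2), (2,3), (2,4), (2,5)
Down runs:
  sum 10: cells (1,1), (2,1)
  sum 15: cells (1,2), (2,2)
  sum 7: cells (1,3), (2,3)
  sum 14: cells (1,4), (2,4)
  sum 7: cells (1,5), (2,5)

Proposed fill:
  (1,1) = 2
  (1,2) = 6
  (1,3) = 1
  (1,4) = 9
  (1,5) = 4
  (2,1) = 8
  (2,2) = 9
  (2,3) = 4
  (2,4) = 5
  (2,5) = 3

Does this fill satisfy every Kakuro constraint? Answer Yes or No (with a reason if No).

No — the across run (1,1)–(1,5) sums to 22, not 24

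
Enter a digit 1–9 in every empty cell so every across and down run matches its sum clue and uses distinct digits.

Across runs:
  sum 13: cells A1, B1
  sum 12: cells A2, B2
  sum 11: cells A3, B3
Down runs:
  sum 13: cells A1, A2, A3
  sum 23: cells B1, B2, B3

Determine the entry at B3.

9

23 in 3 cells must be {6,8,9}.
Nothing is forced directly, so branch on B1, whose candidates are 6 or 8 or 9. If B1 = 8: that forces A1 = 5, A2 = 7, after which B2 would have to be in {5} for the 12 across but in {6,9} for the 23 down — contradiction. If B1 = 9: that forces A1 = 4, B2 = 8, B3 = 6, after which A2 would have to be in {4} for the 12 across but in {1,2,3,6,7,8} for the 13 down — contradiction. So B1 = 6.
A1 = 13 − 6 = 7 completes the 13 across.
Nothing is forced directly, so branch on A2, whose candidates are 4 or 5. If A2 = 5: then B2 would have to be in {7} for the 12 across but in {8,9} for the 23 down — contradiction. So A2 = 4.
B2 = 12 − 4 = 8 completes the 12 across.
A3 = 13 − 11 = 2 completes the 13 down.
B3 = 11 − 2 = 9 completes the 11 across.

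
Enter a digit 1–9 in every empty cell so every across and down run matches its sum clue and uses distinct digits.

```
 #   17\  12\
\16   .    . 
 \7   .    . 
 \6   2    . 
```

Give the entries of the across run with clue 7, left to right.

6 1

16 in 2 cells must be {7,9}.
Given what's placed, R2C1 must be 6 to fit the 7 across and 17 down.
R2C2 = 7 − 6 = 1 completes the 7 across.
R3C2 = 6 − 2 = 4 completes the 6 across.
R1C1 = 17 − 8 = 9 completes the 17 down.
R1C2 = 16 − 9 = 7 completes the 16 across.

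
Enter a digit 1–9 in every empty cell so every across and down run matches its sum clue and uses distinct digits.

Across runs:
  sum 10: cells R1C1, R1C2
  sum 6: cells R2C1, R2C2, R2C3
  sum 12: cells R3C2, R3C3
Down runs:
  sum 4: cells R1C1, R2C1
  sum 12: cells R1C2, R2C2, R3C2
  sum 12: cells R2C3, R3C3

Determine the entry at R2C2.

6 in 3 cells must be {1,2,3}; 4 in 2 cells must be {1,3}.
The 6 across and the 12 down share only 3, so R2C3 = 3.
R3C3 = 12 − 3 = 9 completes the 12 down.
R2C1 = 1: the only remaining digit allowed by both the 6 across and the 4 down.
R2C2 = 6 − 4 = 2 completes the 6 across.
R3C2 = 12 − 9 = 3 completes the 12 across.
R1C1 = 4 − 1 = 3 completes the 4 down.
R1C2 = 10 − 3 = 7 completes the 10 across.

2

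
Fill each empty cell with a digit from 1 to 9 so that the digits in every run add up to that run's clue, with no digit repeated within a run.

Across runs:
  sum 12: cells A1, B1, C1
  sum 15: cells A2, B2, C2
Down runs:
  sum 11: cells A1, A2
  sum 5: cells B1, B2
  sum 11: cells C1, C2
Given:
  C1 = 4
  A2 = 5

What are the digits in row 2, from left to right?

A1 = 11 − 5 = 6 completes the 11 down.
B1 = 12 − 10 = 2 completes the 12 across.
B2 = 5 − 2 = 3 completes the 5 down.
C2 = 15 − 8 = 7 completes the 15 across.

5 3 7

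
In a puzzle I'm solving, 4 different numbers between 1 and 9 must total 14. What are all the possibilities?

4 distinct digits from 1–9 sum between 10 and 30.

{1,2,3,8}; {1,2,4,7}; {1,2,5,6}; {1,3,4,6}; {2,3,4,5}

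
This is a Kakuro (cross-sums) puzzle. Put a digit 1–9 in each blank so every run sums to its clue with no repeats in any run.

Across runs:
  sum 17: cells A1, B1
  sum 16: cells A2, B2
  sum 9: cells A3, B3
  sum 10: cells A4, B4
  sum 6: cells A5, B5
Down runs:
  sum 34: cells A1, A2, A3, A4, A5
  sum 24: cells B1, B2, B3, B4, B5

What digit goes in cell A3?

8

17 in 2 cells must be {8,9}; 16 in 2 cells must be {7,9}; 34 in 5 cells must be {4,6,7,8,9}.
Only 4 fits A5 under both its across sum 6 and down sum 34.
B5 = 6 − 4 = 2 completes the 6 across.
Nothing is forced directly, so branch on A1, whose candidates are 8 or 9. If A1 = 8: that forces B1 = 9, B2 = 7, B4 = 1, A2 = 9, B3 = 5, after which A4 would have to be in {9} for the 10 across but in {6,7} for the 34 down — contradiction. So A1 = 9.
B1 = 17 − 9 = 8 completes the 17 across.
A2 = 7: the only remaining digit allowed by both the 16 across and the 34 down.
B2 = 16 − 7 = 9 completes the 16 across.
Nothing is forced directly, so branch on A3, whose candidates are 6 or 8. If A3 = 6: then B3 would have to be in {3} for the 9 across but in {1,4} for the 24 down — contradiction. So A3 = 8.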